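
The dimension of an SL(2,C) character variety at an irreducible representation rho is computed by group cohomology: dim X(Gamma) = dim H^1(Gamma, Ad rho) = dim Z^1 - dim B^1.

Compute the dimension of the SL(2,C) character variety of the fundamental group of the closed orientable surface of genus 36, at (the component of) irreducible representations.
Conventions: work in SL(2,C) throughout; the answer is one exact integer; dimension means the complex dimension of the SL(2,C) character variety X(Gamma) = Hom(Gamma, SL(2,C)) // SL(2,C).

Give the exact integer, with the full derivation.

pi_1 of the closed genus-36 surface has 72 generators bound by the single product-of-commutators relator.
A cocycle assigns one sl_2 vector per generator subject to the relator condition d_2(z) = 0: dim of the unconstrained space is 3*2g = 216.
At an irreducible rho, H^2 = coker(d_2) vanishes (Poincare duality: H^2 is dual to H^0 = invariants = 0), so d_2 is surjective onto sl_2 and dim Z^1 = 216 - 3 = 213.
As always at irreducible rho, dim B^1 = 3.
dim H^1 = 213 - 3 = 210 = dim X.

210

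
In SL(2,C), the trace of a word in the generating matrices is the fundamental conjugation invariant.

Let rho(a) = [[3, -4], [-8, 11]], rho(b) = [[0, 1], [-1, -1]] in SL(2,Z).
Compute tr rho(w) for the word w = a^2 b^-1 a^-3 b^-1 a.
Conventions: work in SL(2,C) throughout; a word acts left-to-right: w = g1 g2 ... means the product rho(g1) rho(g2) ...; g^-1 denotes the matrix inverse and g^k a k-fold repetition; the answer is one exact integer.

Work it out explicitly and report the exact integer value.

rho(a) = [[3, -4], [-8, 11]]
... * rho(a) = [[3, -4], [-8, 11]]  ->  [[41, -56], [-112, 153]]
... * rho(b^-1) = [[-1, -1], [1, 0]]  ->  [[-97, -41], [265, 112]]
... * rho(a^-1) = [[11, 4], [8, 3]]  ->  [[-1395, -511], [3811, 1396]]
... * rho(a^-1) = [[11, 4], [8, 3]]  ->  [[-19433, -7113], [53089, 19432]]
... * rho(a^-1) = [[11, 4], [8, 3]]  ->  [[-270667, -99071], [739435, 270652]]
... * rho(b^-1) = [[-1, -1], [1, 0]]  ->  [[171596, 270667], [-468783, -739435]]
... * rho(a) = [[3, -4], [-8, 11]]  ->  [[-1650548, 2290953], [4509131, -6258653]]
tr = -1650548 + -6258653 = -7909201

-7909201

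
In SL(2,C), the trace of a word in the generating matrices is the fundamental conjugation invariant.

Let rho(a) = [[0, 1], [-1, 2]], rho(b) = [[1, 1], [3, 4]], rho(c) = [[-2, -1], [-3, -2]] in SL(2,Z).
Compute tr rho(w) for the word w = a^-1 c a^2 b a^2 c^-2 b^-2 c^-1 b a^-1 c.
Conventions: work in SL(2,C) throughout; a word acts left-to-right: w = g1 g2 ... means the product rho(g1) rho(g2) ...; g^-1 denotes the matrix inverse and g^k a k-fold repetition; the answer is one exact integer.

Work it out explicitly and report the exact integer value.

rho(a^-1) = [[2, -1], [1, 0]]
... * rho(c) = [[-2, -1], [-3, -2]]  ->  [[-1, 0], [-2, -1]]
... * rho(a) = [[0, 1], [-1, 2]]  ->  [[0, -1], [1, -4]]
... * rho(a) = [[0, 1], [-1, 2]]  ->  [[1, -2], [4, -7]]
... * rho(b) = [[1, 1], [3, 4]]  ->  [[-5, -7], [-17, -24]]
... * rho(a) = [[0, 1], [-1, 2]]  ->  [[7, -19], [24, -65]]
... * rho(a) = [[0, 1], [-1, 2]]  ->  [[19, -31], [65, -106]]
... * rho(c^-1) = [[-2, 1], [3, -2]]  ->  [[-131, 81], [-448, 277]]
... * rho(c^-1) = [[-2, 1], [3, -2]]  ->  [[505, -293], [1727, -1002]]
... * rho(b^-1) = [[4, -1], [-3, 1]]  ->  [[2899, -798], [9914, -2729]]
... * rho(b^-1) = [[4, -1], [-3, 1]]  ->  [[13990, -3697], [47843, -12643]]
... * rho(c^-1) = [[-2, 1], [3, -2]]  ->  [[-39071, 21384], [-133615, 73129]]
... * rho(b) = [[1, 1], [3, 4]]  ->  [[25081, 46465], [85772, 158901]]
... * rho(a^-1) = [[2, -1], [1, 0]]  ->  [[96627, -25081], [330445, -85772]]
... * rho(c) = [[-2, -1], [-3, -2]]  ->  [[-118011, -46465], [-403574, -158901]]
tr = -118011 + -158901 = -276912

-276912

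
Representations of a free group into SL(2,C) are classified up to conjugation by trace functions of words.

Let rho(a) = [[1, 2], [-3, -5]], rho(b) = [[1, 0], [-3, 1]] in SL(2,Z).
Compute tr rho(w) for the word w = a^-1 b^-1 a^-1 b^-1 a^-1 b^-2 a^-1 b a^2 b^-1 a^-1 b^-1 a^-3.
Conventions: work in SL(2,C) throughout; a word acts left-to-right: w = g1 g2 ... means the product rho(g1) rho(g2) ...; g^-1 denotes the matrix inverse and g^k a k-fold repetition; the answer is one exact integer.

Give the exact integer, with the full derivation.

rho(a^-1) = [[-5, -2], [3, 1]]
... * rho(b^-1) = [[1, 0], [3, 1]]  ->  [[-11, -2], [6, 1]]
... * rho(a^-1) = [[-5, -2], [3, 1]]  ->  [[49, 20], [-27, -11]]
... * rho(b^-1) = [[1, 0], [3, 1]]  ->  [[109, 20], [-60, -11]]
... * rho(a^-1) = [[-5, -2], [3, 1]]  ->  [[-485, -198], [267, 109]]
... * rho(b^-1) = [[1, 0], [3, 1]]  ->  [[-1079, -198], [594, 109]]
... * rho(b^-1) = [[1, 0], [3, 1]]  ->  [[-1673, -198], [921, 109]]
... * rho(a^-1) = [[-5, -2], [3, 1]]  ->  [[7771, 3148], [-4278, -1733]]
... * rho(b) = [[1, 0], [-3, 1]]  ->  [[-1673, 3148], [921, -1733]]
... * rho(a) = [[1, 2], [-3, -5]]  ->  [[-11117, -19086], [6120, 10507]]
... * rho(a) = [[1, 2], [-3, -5]]  ->  [[46141, 73196], [-25401, -40295]]
... * rho(b^-1) = [[1, 0], [3, 1]]  ->  [[265729, 73196], [-146286, -40295]]
... * rho(a^-1) = [[-5, -2], [3, 1]]  ->  [[-1109057, -458262], [610545, 252277]]
... * rho(b^-1) = [[1, 0], [3, 1]]  ->  [[-2483843, -458262], [1367376, 252277]]
... * rho(a^-1) = [[-5, -2], [3, 1]]  ->  [[11044429, 4509424], [-6080049, -2482475]]
... * rho(a^-1) = [[-5, -2], [3, 1]]  ->  [[-41693873, -17579434], [22952820, 9677623]]
... * rho(a^-1) = [[-5, -2], [3, 1]]  ->  [[155731063, 65808312], [-85731231, -36228017]]
tr = 155731063 + -36228017 = 119503046

119503046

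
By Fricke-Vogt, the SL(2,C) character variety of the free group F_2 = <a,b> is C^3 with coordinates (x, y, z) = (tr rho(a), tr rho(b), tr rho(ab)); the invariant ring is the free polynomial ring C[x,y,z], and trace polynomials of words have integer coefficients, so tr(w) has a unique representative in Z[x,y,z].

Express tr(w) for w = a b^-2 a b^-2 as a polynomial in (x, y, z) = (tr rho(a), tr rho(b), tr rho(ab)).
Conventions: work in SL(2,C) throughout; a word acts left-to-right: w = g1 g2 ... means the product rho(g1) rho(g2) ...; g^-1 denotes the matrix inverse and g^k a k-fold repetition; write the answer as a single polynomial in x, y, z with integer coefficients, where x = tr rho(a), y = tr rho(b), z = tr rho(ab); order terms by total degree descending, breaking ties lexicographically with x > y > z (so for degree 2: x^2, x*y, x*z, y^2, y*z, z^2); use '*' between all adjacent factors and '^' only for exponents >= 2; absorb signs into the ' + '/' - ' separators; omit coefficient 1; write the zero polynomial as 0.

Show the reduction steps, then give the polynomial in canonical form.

and tr(a^2) = tr(a) * tr(a) - tr(1) = x^2 - 2
tr(a^2 b) = tr(a) * tr(b a) - tr(b) = x*z - y
and tr(a b^-1 a) = tr(a^2) * tr(b) - tr(a^2 b) = x^2*y - x*z - y
tr(a b a b) = tr(a b) * tr(a b) - tr(1) = z^2 - 2
tr(a b^-1 a b) = tr(a b a) * tr(b) - tr(a b a b) = x*y*z - y^2 - z^2 + 2
tr(a b^-1 a b^-1) = tr(a b^-1 a) * tr(b) - tr(a b^-1 a b) = x^2*y^2 - 2*x*y*z + z^2 - 2
and tr(b^-1 a b^-2 a) = tr(a b^-1 a b^-1) * tr(b) - tr(a b^-1 a) = x^2*y^3 - 2*x*y^2*z - x^2*y + y*z^2 + x*z - y
tr(a b^-2 a) = tr(a^2 b^-1) * tr(b) - tr(a^2) = x^2*y^2 - x*y*z - x^2 - y^2 + 2
next, tr(a b^-2 a b^-2) = tr(b^-1 a b^-2 a) * tr(b) - tr(b^-1 a b^-2 a b) = x^2*y^4 - 2*x*y^3*z - 2*x^2*y^2 + y^2*z^2 + 2*x*y*z + x^2 - 2

x^2*y^4 - 2*x*y^3*z - 2*x^2*y^2 + y^2*z^2 + 2*x*y*z + x^2 - 2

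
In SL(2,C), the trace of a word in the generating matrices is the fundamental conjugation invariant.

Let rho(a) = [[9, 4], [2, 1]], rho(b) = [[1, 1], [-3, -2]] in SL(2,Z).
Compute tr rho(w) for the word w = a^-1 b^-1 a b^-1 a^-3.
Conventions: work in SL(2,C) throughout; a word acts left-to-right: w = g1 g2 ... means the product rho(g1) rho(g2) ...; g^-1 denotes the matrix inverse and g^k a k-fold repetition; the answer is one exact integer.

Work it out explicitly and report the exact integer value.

-75163

rho(a^-1) = [[1, -4], [-2, 9]]
... * rho(b^-1) = [[-2, -1], [3, 1]]  ->  [[-14, -5], [31, 11]]
... * rho(a) = [[9, 4], [2, 1]]  ->  [[-136, -61], [301, 135]]
... * rho(b^-1) = [[-2, -1], [3, 1]]  ->  [[89, 75], [-197, -166]]
... * rho(a^-1) = [[1, -4], [-2, 9]]  ->  [[-61, 319], [135, -706]]
... * rho(a^-1) = [[1, -4], [-2, 9]]  ->  [[-699, 3115], [1547, -6894]]
... * rho(a^-1) = [[1, -4], [-2, 9]]  ->  [[-6929, 30831], [15335, -68234]]
tr = -6929 + -68234 = -75163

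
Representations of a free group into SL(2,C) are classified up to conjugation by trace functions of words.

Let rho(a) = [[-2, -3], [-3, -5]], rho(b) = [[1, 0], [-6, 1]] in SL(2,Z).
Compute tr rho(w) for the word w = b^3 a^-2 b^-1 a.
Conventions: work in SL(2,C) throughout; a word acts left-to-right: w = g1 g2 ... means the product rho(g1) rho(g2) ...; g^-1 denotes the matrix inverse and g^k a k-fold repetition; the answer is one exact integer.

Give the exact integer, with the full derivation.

rho(b) = [[1, 0], [-6, 1]]
... * rho(b) = [[1, 0], [-6, 1]]  ->  [[1, 0], [-12, 1]]
... * rho(b) = [[1, 0], [-6, 1]]  ->  [[1, 0], [-18, 1]]
... * rho(a^-1) = [[-5, 3], [3, -2]]  ->  [[-5, 3], [93, -56]]
... * rho(a^-1) = [[-5, 3], [3, -2]]  ->  [[34, -21], [-633, 391]]
... * rho(b^-1) = [[1, 0], [6, 1]]  ->  [[-92, -21], [1713, 391]]
... * rho(a) = [[-2, -3], [-3, -5]]  ->  [[247, 381], [-4599, -7094]]
tr = 247 + -7094 = -6847

-6847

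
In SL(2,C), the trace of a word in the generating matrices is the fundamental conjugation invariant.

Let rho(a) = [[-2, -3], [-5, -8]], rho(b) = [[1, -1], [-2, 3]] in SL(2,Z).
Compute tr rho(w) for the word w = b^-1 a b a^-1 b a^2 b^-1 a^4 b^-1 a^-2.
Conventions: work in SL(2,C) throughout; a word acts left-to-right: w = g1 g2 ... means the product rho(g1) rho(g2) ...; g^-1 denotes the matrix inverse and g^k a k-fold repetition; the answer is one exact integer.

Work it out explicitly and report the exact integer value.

169260826652

rho(b^-1) = [[3, 1], [2, 1]]
... * rho(a) = [[-2, -3], [-5, -8]]  ->  [[-11, -17], [-9, -14]]
... * rho(b) = [[1, -1], [-2, 3]]  ->  [[23, -40], [19, -33]]
... * rho(a^-1) = [[-8, 3], [5, -2]]  ->  [[-384, 149], [-317, 123]]
... * rho(b) = [[1, -1], [-2, 3]]  ->  [[-682, 831], [-563, 686]]
... * rho(a) = [[-2, -3], [-5, -8]]  ->  [[-2791, -4602], [-2304, -3799]]
... * rho(a) = [[-2, -3], [-5, -8]]  ->  [[28592, 45189], [23603, 37304]]
... * rho(b^-1) = [[3, 1], [2, 1]]  ->  [[176154, 73781], [145417, 60907]]
... * rho(a) = [[-2, -3], [-5, -8]]  ->  [[-721213, -1118710], [-595369, -923507]]
... * rho(a) = [[-2, -3], [-5, -8]]  ->  [[7035976, 11113319], [5808273, 9174163]]
... * rho(a) = [[-2, -3], [-5, -8]]  ->  [[-69638547, -110014480], [-57487361, -90818123]]
... * rho(a) = [[-2, -3], [-5, -8]]  ->  [[689349494, 1089031481], [569065337, 899007067]]
... * rho(b^-1) = [[3, 1], [2, 1]]  ->  [[4246111444, 1778380975], [3505210145, 1468072404]]
... * rho(a^-1) = [[-8, 3], [5, -2]]  ->  [[-25076986677, 9181572382], [-20701319140, 7579485627]]
... * rho(a^-1) = [[-8, 3], [5, -2]]  ->  [[246523755326, -93594104795], [203507981255, -77262928674]]
tr = 246523755326 + -77262928674 = 169260826652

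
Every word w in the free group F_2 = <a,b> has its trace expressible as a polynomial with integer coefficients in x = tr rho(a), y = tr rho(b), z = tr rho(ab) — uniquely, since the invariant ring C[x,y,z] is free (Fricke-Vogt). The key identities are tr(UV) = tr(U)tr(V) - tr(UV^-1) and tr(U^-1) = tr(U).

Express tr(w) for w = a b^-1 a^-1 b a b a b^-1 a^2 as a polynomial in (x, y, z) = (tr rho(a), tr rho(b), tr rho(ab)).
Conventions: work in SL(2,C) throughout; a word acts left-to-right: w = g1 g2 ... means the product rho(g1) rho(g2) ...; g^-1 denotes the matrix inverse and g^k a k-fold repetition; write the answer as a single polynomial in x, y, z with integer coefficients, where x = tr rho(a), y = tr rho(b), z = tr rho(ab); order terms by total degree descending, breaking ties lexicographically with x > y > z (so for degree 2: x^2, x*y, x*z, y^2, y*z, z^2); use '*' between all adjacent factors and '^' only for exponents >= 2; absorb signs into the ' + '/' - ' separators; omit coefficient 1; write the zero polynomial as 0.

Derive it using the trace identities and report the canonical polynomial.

trace(b a^2) = trace(a) * trace(b a) - trace(b) = x*z - y
trace(a b a^2) = trace(a) * trace(b a^2) - trace(b a) = x^2*z - x*y - z
trace(b a^4) = trace(a) * trace(a b a^2) - trace(a b a) = x^3*z - x^2*y - 2*x*z + y
trace(a^4 b a) = trace(a) * trace(b a^4) - trace(b a^3) = x^4*z - x^3*y - 3*x^2*z + 2*x*y + z
trace(b a b a) = trace(b a) * trace(b a) - trace(1) = z^2 - 2
trace(b a b) = trace(b) * trace(a b) - trace(a) = y*z - x
trace(b a b a^2) = trace(a) * trace(b a b a) - trace(b a b) = x*z^2 - y*z - x
trace(a^2 b a b a) = trace(a) * trace(b a b a^2) - trace(b a b a) = x^2*z^2 - x*y*z - x^2 - z^2 + 2
trace(a^4 b a b) = trace(a) * trace(a^2 b a b a) - trace(a^2 b a b) = x^3*z^2 - x^2*y*z - x^3 - 2*x*z^2 + y*z + 3*x
trace(a b a b^-1 a^3) = trace(a^4 b a) * trace(b) - trace(a^4 b a b) = x^4*y*z - x^3*y^2 - x^3*z^2 - 2*x^2*y*z + x^3 + 2*x*y^2 + 2*x*z^2 - 3*x
trace(a b a b a^4) = trace(a) * trace(b a b a^4) - trace(b a b a^3) = x^4*z^2 - x^3*y*z - x^4 - 3*x^2*z^2 + 2*x*y*z + 4*x^2 + z^2 - 2
trace(b a b a b a) = trace(a b) * trace(a b a b) - trace(a^-1 b^-1) = z^3 - 3*z
trace(b a b a b) = trace(b) * trace(a b a b) - trace(a b a) = y*z^2 - x*z - y
trace(a b a b a b a) = trace(a) * trace(b a b a b a) - trace(b a b a b) = x*z^3 - y*z^2 - 2*x*z + y
trace(b a b a b a^3) = trace(a) * trace(a b a b a b a) - trace(a b a b a b) = x^2*z^3 - x*y*z^2 - 2*x^2*z - z^3 + x*y + 3*z
trace(a b a b a^4 b) = trace(a) * trace(b a b a b a^3) - trace(b a b a b a^2) = x^3*z^3 - x^2*y*z^2 - 2*x^3*z - 2*x*z^3 + x^2*y + y*z^2 + 5*x*z - y
trace(a^3 b^-1 a b a b a) = trace(a b a b a^4) * trace(b) - trace(a b a b a^4 b) = x^4*y*z^2 - x^3*y^2*z - x^3*z^3 - x^4*y - 2*x^2*y*z^2 + 2*x^3*z + 2*x*y^2*z + 2*x*z^3 + 3*x^2*y - 5*x*z - y
trace(b a b a b a b a) = trace(b a b a) * trace(b a b a) - trace(1) = z^4 - 4*z^2 + 2
trace(b a b a b a b) = trace(b) * trace(a b a b a b) - trace(a b a b a) = y*z^3 - x*z^2 - 2*y*z + x
trace(a b a b a b a b a) = trace(a) * trace(b a b a b a b a) - trace(b a b a b a b) = x*z^4 - y*z^3 - 3*x*z^2 + 2*y*z + x
trace(a b a b a b a^3 b) = trace(a) * trace(a b a b a b a b a) - trace(a b a b a b a b) = x^2*z^4 - x*y*z^3 - 3*x^2*z^2 - z^4 + 2*x*y*z + x^2 + 4*z^2 - 2
trace(a^3 b^-1 a b a b a b) = trace(a b a b a b a^3) * trace(b) - trace(a b a b a b a^3 b) = x^3*y*z^3 - x^2*y^2*z^2 - x^2*z^4 - 2*x^3*y*z - x*y*z^3 + x^2*y^2 + 3*x^2*z^2 + y^2*z^2 + z^4 + 3*x*y*z - x^2 - y^2 - 4*z^2 + 2
trace(b a b a b^-1 a^3 b^-1 a) = trace(a^3 b^-1 a b a b a) * trace(b) - trace(a^3 b^-1 a b a b a b) = x^4*y^2*z^2 - x^3*y^3*z - 2*x^3*y*z^3 - x^4*y^2 - x^2*y^2*z^2 + x^2*z^4 + 4*x^3*y*z + 2*x*y^3*z + 3*x*y*z^3 + 2*x^2*y^2 - 3*x^2*z^2 - y^2*z^2 - z^4 - 8*x*y*z + x^2 + 4*z^2 - 2
trace(a b^-1 a^-1 b a b a b^-1 a^2) = trace(b a b a b^-1 a^3 b^-1) * trace(a) - trace(b a b a b^-1 a^3 b^-1 a) = -x^4*y^2*z^2 + x^5*y*z + x^3*y^3*z + 2*x^3*y*z^3 - x^4*z^2 + x^2*y^2*z^2 - x^2*z^4 - 6*x^3*y*z - 2*x*y^3*z - 3*x*y*z^3 + x^4 + 5*x^2*z^2 + y^2*z^2 + z^4 + 8*x*y*z - 4*x^2 - 4*z^2 + 2

-x^4*y^2*z^2 + x^5*y*z + x^3*y^3*z + 2*x^3*y*z^3 - x^4*z^2 + x^2*y^2*z^2 - x^2*z^4 - 6*x^3*y*z - 2*x*y^3*z - 3*x*y*z^3 + x^4 + 5*x^2*z^2 + y^2*z^2 + z^4 + 8*x*y*z - 4*x^2 - 4*z^2 + 2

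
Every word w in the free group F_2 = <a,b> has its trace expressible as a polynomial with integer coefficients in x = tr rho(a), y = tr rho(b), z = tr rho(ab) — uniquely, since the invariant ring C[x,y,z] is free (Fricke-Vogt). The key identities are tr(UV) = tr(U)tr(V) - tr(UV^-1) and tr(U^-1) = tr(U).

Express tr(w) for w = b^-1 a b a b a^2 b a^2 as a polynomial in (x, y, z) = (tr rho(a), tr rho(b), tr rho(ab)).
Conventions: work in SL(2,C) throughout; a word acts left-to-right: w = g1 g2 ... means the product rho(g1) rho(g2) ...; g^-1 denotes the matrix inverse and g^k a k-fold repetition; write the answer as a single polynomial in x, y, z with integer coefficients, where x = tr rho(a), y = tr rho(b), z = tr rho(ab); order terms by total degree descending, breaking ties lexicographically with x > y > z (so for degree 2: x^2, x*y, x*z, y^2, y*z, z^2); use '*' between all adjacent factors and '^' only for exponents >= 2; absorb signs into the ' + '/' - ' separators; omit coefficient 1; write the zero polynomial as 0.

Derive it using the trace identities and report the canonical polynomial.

x^3*y*z^3 - 2*x^2*y^2*z^2 - x^2*z^4 - x^3*y*z + x*y^3*z + x*y*z^3 + x^2*y^2 + 2*x^2*z^2 - 2*x*y*z + z^2 - 2

tr(a b a b) = tr(b a)*tr(b a) - tr(1)  (split on b) = z^2 - 2
tr(b a b a b a) = tr(a b)*tr(a b a b) - tr(a^-1 b^-1)  (split on a) = z^3 - 3*z
tr(a b a) = tr(a)*tr(b a) - tr(b)  (reduce the a square) = x*z - y
tr(b a b a b) = tr(b)*tr(a b a b) - tr(a b a)  (reduce the b square) = y*z^2 - x*z - y
tr(b a b a b a^2) = tr(a)*tr(b a b a b a) - tr(b a b a b)  (reduce the a square) = x*z^3 - y*z^2 - 2*x*z + y
tr(b a^3 b a b a) = tr(a)*tr(b a b a b a^2) - tr(b a b a b a)  (reduce the a square) = x^2*z^3 - x*y*z^2 - 2*x^2*z - z^3 + x*y + 3*z
tr(a b^2) = tr(b)*tr(a b) - tr(a)  (reduce the b square) = y*z - x
tr(b a b^2) = tr(b)*tr(a b^2) - tr(a b)  (reduce the b square) = y^2*z - x*y - z
tr(a b a b^2 a) = tr(a)*tr(b a b^2 a) - tr(b a b^2)  (reduce the a square) = x*y*z^2 - x^2*z - y^2*z + z
tr(b a^3 b a b) = tr(a)*tr(a b a b^2 a) - tr(a b a b^2)  (reduce the a square) = x^2*y*z^2 - x^3*z - x*y^2*z - y*z^2 + 2*x*z + y
tr(a b a b a^2 b a^2) = tr(a)*tr(b a^3 b a b a) - tr(b a^3 b a b)  (reduce the a square) = x^3*z^3 - 2*x^2*y*z^2 - x^3*z + x*y^2*z - x*z^3 + x^2*y + y*z^2 + x*z - y
tr(b a b a b a b a) = tr(b a b a b a)*tr(b a) - tr(a b a b)  (split on b) = z^4 - 4*z^2 + 2
tr(a b a b a) = tr(a)*tr(b a b a) - tr(b a b)  (reduce the a square) = x*z^2 - y*z - x
tr(b a b a b a b) = tr(b)*tr(a b a b a b) - tr(a b a b a)  (reduce the b square) = y*z^3 - x*z^2 - 2*y*z + x
tr(b a b a b a^2 b a) = tr(a)*tr(b a b a b a b a) - tr(b a b a b a b)  (reduce the a square) = x*z^4 - y*z^3 - 3*x*z^2 + 2*y*z + x
tr(a b a b a^2) = tr(a)*tr(b a b a^2) - tr(b a b a)  (reduce the a square) = x^2*z^2 - x*y*z - x^2 - z^2 + 2
tr(b a b a b a^2 b) = tr(b)*tr(a b a b a^2 b) - tr(a b a b a^2)  (reduce the b square) = x*y*z^3 - x^2*z^2 - y^2*z^2 - x*y*z + x^2 + y^2 + z^2 - 2
tr(a b a b a^2 b a^2 b) = tr(a)*tr(b a b a b a^2 b a) - tr(b a b a b a^2 b)  (reduce the a square) = x^2*z^4 - 2*x*y*z^3 - 2*x^2*z^2 + y^2*z^2 + 3*x*y*z - y^2 - z^2 + 2
tr(b^-1 a b a b a^2 b a^2) = tr(a b a b a^2 b a^2)*tr(b) - tr(a b a b a^2 b a^2 b)  (eliminate b^-1) = x^3*y*z^3 - 2*x^2*y^2*z^2 - x^2*z^4 - x^3*y*z + x*y^3*z + x*y*z^3 + x^2*y^2 + 2*x^2*z^2 - 2*x*y*z + z^2 - 2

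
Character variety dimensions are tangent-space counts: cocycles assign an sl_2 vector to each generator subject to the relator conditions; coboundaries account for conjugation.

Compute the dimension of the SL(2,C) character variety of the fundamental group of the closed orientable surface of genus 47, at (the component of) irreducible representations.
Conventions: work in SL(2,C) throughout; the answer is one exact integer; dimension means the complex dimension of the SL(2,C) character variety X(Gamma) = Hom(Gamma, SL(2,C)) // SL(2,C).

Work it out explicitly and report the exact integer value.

276

The genus-47 surface group: 2g = 94 generators, one relator prod [a_i, b_i].
Unconstrained cocycle data is one sl_2 vector per generator (282 dimensions), cut by the relator condition d_2(z) = 0.
H^2 = coker(d_2) is dual to H^0 = 0 at irreducible rho (Poincare duality), so d_2 is onto: dim Z^1 = 279.
Coboundaries contribute dim B^1 = 3 (injective at irreducible rho).
Hence dim X = 279 - 3 = 276.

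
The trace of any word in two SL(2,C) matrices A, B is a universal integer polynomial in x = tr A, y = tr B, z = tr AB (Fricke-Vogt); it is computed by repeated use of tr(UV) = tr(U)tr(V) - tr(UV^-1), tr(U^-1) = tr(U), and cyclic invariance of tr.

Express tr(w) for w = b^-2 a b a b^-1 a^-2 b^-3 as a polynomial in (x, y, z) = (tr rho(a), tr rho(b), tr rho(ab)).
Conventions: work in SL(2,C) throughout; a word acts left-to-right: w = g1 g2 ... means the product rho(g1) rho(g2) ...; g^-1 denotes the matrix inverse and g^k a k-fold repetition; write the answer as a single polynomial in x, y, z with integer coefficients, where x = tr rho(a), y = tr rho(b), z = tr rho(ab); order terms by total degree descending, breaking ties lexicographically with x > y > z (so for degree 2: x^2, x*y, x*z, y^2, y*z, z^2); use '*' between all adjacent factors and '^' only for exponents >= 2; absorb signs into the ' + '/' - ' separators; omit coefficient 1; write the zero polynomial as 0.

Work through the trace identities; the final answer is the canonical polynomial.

apply: tr(a b a) = tr(a) tr(b a) - tr(b)   [square of a] = x*z - y
apply: tr(b a b a) = tr(b a) tr(b a) - tr(1)   [split at a repeated b] = z^2 - 2
tr(b a b) = tr(b) tr(a b) - tr(a)   [square of b] = y*z - x
use: tr(a b a b a) = tr(a) tr(b a b a) - tr(b a b)   [square of a] = x*z^2 - y*z - x
use: tr(a b a b a b) = tr(a b a b) tr(a b) - tr(b a)   [split at a repeated a] = z^3 - 3*z
tr(b a b a b^-1 a) = tr(a b a b a) tr(b) - tr(a b a b a b)   [inverse elimination on b] = x*y*z^2 - y^2*z - z^3 - x*y + 3*z
use: tr(a b a b^-1 a^-1 b) = tr(b a b a b^-1) tr(a) - tr(b a b a b^-1 a)   [inverse elimination on a] = -x*y*z^2 + x^2*z + y^2*z + z^3 - 3*z
tr(b^-1 a b a b^-1 a^-1) = tr(a b a b^-1 a^-1) tr(b) - tr(a b a b^-1 a^-1 b)   [inverse elimination on b] = x*y*z^2 - x^2*z - y^2*z - z^3 + x*y + 3*z
use: tr(a^-1 b^-2 a b a b^-1) = tr(b^-1 a b a b^-1 a^-1) tr(b) - tr(b^-1 a b a b^-1 a^-1 b)   [inverse elimination on b] = x*y^2*z^2 - x^2*y*z - y^3*z - y*z^3 + x*y^2 + 3*y*z - x
tr(a b a b^-1) = tr(a b a) tr(b) - tr(a b a b)   [inverse elimination on b] = x*y*z - y^2 - z^2 + 2
apply: tr(a b a b^-2) = tr(a b a b^-1) tr(b) - tr(a b a)   [inverse elimination on b] = x*y^2*z - y^3 - y*z^2 - x*z + 3*y
tr(b^-2 a b a b^-1) = tr(a b a b^-2) tr(b) - tr(a b a b^-1)   [inverse elimination on b] = x*y^3*z - y^4 - y^2*z^2 - 2*x*y*z + 4*y^2 + z^2 - 2
tr(b^-1 a b a b^-1 a^-2 b^-1) = tr(a^-1 b^-2 a b a b^-1) tr(a) - tr(a^-1 b^-2 a b a b^-1 a)   [inverse elimination on a] = x^2*y^2*z^2 - x^3*y*z - 2*x*y^3*z - x*y*z^3 + x^2*y^2 + y^4 + y^2*z^2 + 5*x*y*z - x^2 - 4*y^2 - z^2 + 2
use: tr(a^-1 b a b) = tr(b a b) tr(a) - tr(b a b a)   [inverse elimination on a] = x*y*z - x^2 - z^2 + 2
apply: tr(b a b^-1 a^-1) = tr(a^-1 b a) tr(b) - tr(a^-1 b a b)   [inverse elimination on b] = -x*y*z + x^2 + y^2 + z^2 - 2
tr(a b a b^-1 a^-2 b) = tr(a^-1 b a b a b^-1) tr(a) - tr(a^-1 b a b a b^-1 a)   [inverse elimination on a] = -x^2*y*z^2 + x^3*z + x*y^2*z + x*z^3 - 4*x*z + y
apply: tr(b^-1 a b a b^-1 a^-2) = tr(a b a b^-1 a^-2) tr(b) - tr(a b a b^-1 a^-2 b)   [inverse elimination on b] = x^2*y*z^2 - x^3*z - 2*x*y^2*z - x*z^3 + x^2*y + y^3 + y*z^2 + 4*x*z - 3*y
tr(a b a b^-1 a^-2 b^-3) = tr(b^-1 a b a b^-1 a^-2 b^-1) tr(b) - tr(b^-1 a b a b^-1 a^-2)   [inverse elimination on b] = x^2*y^3*z^2 - x^3*y^2*z - 2*x*y^4*z - x*y^2*z^3 + x^2*y^3 - x^2*y*z^2 + y^5 + y^3*z^2 + x^3*z + 7*x*y^2*z + x*z^3 - 2*x^2*y - 5*y^3 - 2*y*z^2 - 4*x*z + 5*y
use: tr(b^-2 a b a b^-1 a^-2 b^-2) = tr(a b a b^-1 a^-2 b^-3) tr(b) - tr(a b a b^-1 a^-2 b^-2)   [inverse elimination on b] = x^2*y^4*z^2 - x^3*y^3*z - 2*x*y^5*z - x*y^3*z^3 + x^2*y^4 - 2*x^2*y^2*z^2 + y^6 + y^4*z^2 + 2*x^3*y*z + 9*x*y^3*z + 2*x*y*z^3 - 3*x^2*y^2 - 6*y^4 - 3*y^2*z^2 - 9*x*y*z + x^2 + 9*y^2 + z^2 - 2
tr(b^-2 a b a b^-1 a^-2 b^-3) = tr(b^-2 a b a b^-1 a^-2 b^-2) tr(b) - tr(b^-2 a b a b^-1 a^-2 b^-1)   [inverse elimination on b] = x^2*y^5*z^2 - x^3*y^4*z - 2*x*y^6*z - x*y^4*z^3 + x^2*y^5 - 3*x^2*y^3*z^2 + y^7 + y^5*z^2 + 3*x^3*y^2*z + 11*x*y^4*z + 3*x*y^2*z^3 - 4*x^2*y^3 + x^2*y*z^2 - 7*y^5 - 4*y^3*z^2 - x^3*z - 16*x*y^2*z - x*z^3 + 3*x^2*y + 14*y^3 + 3*y*z^2 + 4*x*z - 7*y

x^2*y^5*z^2 - x^3*y^4*z - 2*x*y^6*z - x*y^4*z^3 + x^2*y^5 - 3*x^2*y^3*z^2 + y^7 + y^5*z^2 + 3*x^3*y^2*z + 11*x*y^4*z + 3*x*y^2*z^3 - 4*x^2*y^3 + x^2*y*z^2 - 7*y^5 - 4*y^3*z^2 - x^3*z - 16*x*y^2*z - x*z^3 + 3*x^2*y + 14*y^3 + 3*y*z^2 + 4*x*z - 7*y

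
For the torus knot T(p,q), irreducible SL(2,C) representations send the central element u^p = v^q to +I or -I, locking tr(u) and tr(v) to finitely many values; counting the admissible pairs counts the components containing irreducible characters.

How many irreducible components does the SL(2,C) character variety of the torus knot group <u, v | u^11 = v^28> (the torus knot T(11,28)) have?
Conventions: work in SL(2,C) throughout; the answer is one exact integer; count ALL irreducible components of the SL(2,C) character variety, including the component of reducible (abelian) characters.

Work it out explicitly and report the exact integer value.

In the torus knot group T(11,28), u^11 = v^28 is central, so an irreducible representation sends it to +I or -I (Schur).
This locks tr(u) to 2*cos(pi*alpha/11), alpha in 1..10, and tr(v) to 2*cos(pi*beta/28), beta in 1..27, on each component of irreducible characters.
Consistency of u^11 = (-1)^alpha I with v^28 = (-1)^beta I forces alpha = beta (mod 2).
Counting: 5 odd alphas x 14 odd betas + 5 even alphas x 13 even betas = 70 + 65 = 135.
Total: 135 irreducible-character components + 1 reducible (abelian) component = 136.

136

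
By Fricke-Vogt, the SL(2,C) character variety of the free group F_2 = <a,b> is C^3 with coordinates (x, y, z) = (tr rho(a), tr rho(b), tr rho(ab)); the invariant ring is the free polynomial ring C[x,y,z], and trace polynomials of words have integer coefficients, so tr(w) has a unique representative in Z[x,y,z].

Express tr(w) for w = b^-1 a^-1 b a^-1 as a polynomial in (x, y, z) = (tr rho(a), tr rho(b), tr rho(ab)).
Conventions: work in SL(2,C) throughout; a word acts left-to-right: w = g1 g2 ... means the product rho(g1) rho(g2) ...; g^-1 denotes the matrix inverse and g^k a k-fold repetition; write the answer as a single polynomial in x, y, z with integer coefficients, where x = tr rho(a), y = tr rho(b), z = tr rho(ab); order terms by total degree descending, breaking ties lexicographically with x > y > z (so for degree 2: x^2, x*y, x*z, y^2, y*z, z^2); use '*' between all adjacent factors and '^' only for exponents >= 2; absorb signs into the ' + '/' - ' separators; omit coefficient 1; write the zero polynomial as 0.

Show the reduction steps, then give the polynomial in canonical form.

x*y*z - y^2 - z^2 + 2

tr(a^-1) = tr(a) = x
use: tr(a b a) = tr(a)*tr(b a) - tr(b)  (reduce the a square) = x*z - y
tr(a b a b) = tr(a b)*tr(a b) - tr(1)  (split on a) = z^2 - 2
tr(b a b^-1 a) = tr(a b a)*tr(b) - tr(a b a b)  (eliminate b^-1) = x*y*z - y^2 - z^2 + 2
tr(b^-1 a^-1 b a) = tr(b a b^-1)*tr(a) - tr(b a b^-1 a)  (eliminate a^-1) = -x*y*z + x^2 + y^2 + z^2 - 2
use: tr(b^-1 a^-1 b a^-1) = tr(b^-1 a^-1 b)*tr(a) - tr(b^-1 a^-1 b a)  (eliminate a^-1) = x*y*z - y^2 - z^2 + 2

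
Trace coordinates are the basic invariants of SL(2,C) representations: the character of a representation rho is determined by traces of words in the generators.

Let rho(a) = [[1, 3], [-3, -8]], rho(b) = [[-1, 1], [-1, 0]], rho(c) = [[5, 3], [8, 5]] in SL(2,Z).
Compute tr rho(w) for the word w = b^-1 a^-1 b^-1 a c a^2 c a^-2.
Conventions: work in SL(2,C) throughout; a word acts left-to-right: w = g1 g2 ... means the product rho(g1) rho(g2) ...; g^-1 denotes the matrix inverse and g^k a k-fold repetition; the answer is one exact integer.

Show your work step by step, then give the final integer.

-4597334

rho(b^-1) = [[0, -1], [1, -1]]
... * rho(a^-1) = [[-8, -3], [3, 1]]  ->  [[-3, -1], [-11, -4]]
... * rho(b^-1) = [[0, -1], [1, -1]]  ->  [[-1, 4], [-4, 15]]
... * rho(a) = [[1, 3], [-3, -8]]  ->  [[-13, -35], [-49, -132]]
... * rho(c) = [[5, 3], [8, 5]]  ->  [[-345, -214], [-1301, -807]]
... * rho(a) = [[1, 3], [-3, -8]]  ->  [[297, 677], [1120, 2553]]
... * rho(a) = [[1, 3], [-3, -8]]  ->  [[-1734, -4525], [-6539, -17064]]
... * rho(c) = [[5, 3], [8, 5]]  ->  [[-44870, -27827], [-169207, -104937]]
... * rho(a^-1) = [[-8, -3], [3, 1]]  ->  [[275479, 106783], [1038845, 402684]]
... * rho(a^-1) = [[-8, -3], [3, 1]]  ->  [[-1883483, -719654], [-7102708, -2713851]]
tr = -1883483 + -2713851 = -4597334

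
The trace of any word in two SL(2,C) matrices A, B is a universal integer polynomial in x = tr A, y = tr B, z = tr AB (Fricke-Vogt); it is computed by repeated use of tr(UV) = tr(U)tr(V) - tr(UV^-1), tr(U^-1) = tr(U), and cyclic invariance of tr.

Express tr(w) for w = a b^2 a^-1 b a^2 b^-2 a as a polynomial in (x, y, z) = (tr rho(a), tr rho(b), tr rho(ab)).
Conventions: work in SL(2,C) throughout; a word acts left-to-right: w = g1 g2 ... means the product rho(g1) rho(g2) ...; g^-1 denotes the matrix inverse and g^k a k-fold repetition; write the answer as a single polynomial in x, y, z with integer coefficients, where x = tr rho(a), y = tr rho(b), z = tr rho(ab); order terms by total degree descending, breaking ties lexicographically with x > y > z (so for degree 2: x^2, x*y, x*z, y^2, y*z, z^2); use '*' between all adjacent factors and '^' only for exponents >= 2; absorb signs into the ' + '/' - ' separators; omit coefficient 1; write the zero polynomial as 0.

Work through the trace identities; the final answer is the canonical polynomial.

and tr(a b a) = tr(a) * tr(b a) - tr(b) = x*z - y
tr(a^3 b) = tr(a) * tr(a b a) - tr(a b) = x^2*z - x*y - z
tr(a^2) = tr(a) * tr(a) - tr(1) = x^2 - 2
tr(a^3) = tr(a) * tr(a^2) - tr(a) = x^3 - 3*x
and tr(a^2 b^2 a) = tr(b) * tr(a^3 b) - tr(a^3) = x^2*y*z - x^3 - x*y^2 - y*z + 3*x
tr(b^2 a) = tr(b) * tr(a b) - tr(a) = y*z - x
next, tr(b^2) = tr(b) * tr(b) - tr(1) = y^2 - 2
tr(a^2 b^2) = tr(a) * tr(b^2 a) - tr(b^2) = x*y*z - x^2 - y^2 + 2
tr(a^4 b^2) = tr(a) * tr(a^2 b^2 a) - tr(a^2 b^2) = x^3*y*z - x^4 - x^2*y^2 - 2*x*y*z + 4*x^2 + y^2 - 2
tr(a^4 b) = tr(a) * tr(b a^3) - tr(b a^2) = x^3*z - x^2*y - 2*x*z + y
tr(a^2 b^3 a^2) = tr(b) * tr(a^4 b^2) - tr(a^4 b) = x^3*y^2*z - x^4*y - x^2*y^3 - x^3*z - 2*x*y^2*z + 5*x^2*y + y^3 + 2*x*z - 3*y
and tr(a b a b) = tr(a b) * tr(a b) - tr(1) = z^2 - 2
next, tr(b a b^2 a) = tr(b) * tr(a b a b) - tr(a b a) = y*z^2 - x*z - y
next, tr(b a b^2) = tr(b) * tr(a b^2) - tr(a b) = y^2*z - x*y - z
tr(b^2 a^2 b a) = tr(a) * tr(b a b^2 a) - tr(b a b^2) = x*y*z^2 - x^2*z - y^2*z + z
and tr(b^3) = tr(b) * tr(b^2) - tr(b) = y^3 - 3*y
and tr(b^2 a^2 b) = tr(a) * tr(b^3 a) - tr(b^3) = x*y^2*z - x^2*y - y^3 - x*z + 3*y
next, tr(a^2 b a^2 b^2) = tr(a) * tr(b^2 a^2 b a) - tr(b^2 a^2 b) = x^2*y*z^2 - x^3*z - 2*x*y^2*z + x^2*y + y^3 + 2*x*z - 3*y
tr(b a^2 b a) = tr(a) * tr(b a b a) - tr(b a b) = x*z^2 - y*z - x
tr(a^2 b a^2 b) = tr(a) * tr(b a^2 b a) - tr(b a^2 b) = x^2*z^2 - 2*x*y*z + y^2 - 2
tr(a^2 b^3 a^2 b) = tr(b) * tr(a^2 b a^2 b^2) - tr(a^2 b a^2 b) = x^2*y^2*z^2 - x^3*y*z - 2*x*y^3*z + x^2*y^2 - x^2*z^2 + y^4 + 4*x*y*z - 4*y^2 + 2
next, tr(b a^2 b^-1 a^2 b^2) = tr(a^2 b^3 a^2) * tr(b) - tr(a^2 b^3 a^2 b) = x^3*y^3*z - x^4*y^2 - x^2*y^4 - x^2*y^2*z^2 + 4*x^2*y^2 + x^2*z^2 - 2*x*y*z + y^2 - 2
tr(b^2 a b a^2) = tr(a) * tr(b^2 a b a) - tr(b^2 a b) = x*y*z^2 - x^2*z - y^2*z + z
tr(a^2 b^2 a b a) = tr(a) * tr(b^2 a b a^2) - tr(b^2 a b a) = x^2*y*z^2 - x^3*z - x*y^2*z - y*z^2 + 2*x*z + y
tr(a^2 b^2 a b a^2) = tr(a) * tr(a^2 b^2 a b a) - tr(a^2 b^2 a b) = x^3*y*z^2 - x^4*z - x^2*y^2*z - 2*x*y*z^2 + 3*x^2*z + y^2*z + x*y - z
next, tr(a b a b a b) = tr(a b) * tr(a b a b) - tr(a^-1 b^-1) = z^3 - 3*z
next, tr(b^2 a b a b a) = tr(b) * tr(a b a b a b) - tr(a b a b a) = y*z^3 - x*z^2 - 2*y*z + x
tr(b^2 a b a b) = tr(b) * tr(a b a b^2) - tr(a b a b) = y^2*z^2 - x*y*z - y^2 - z^2 + 2
tr(b a^2 b^2 a b a) = tr(a) * tr(b^2 a b a b a) - tr(b^2 a b a b) = x*y*z^3 - x^2*z^2 - y^2*z^2 - x*y*z + x^2 + y^2 + z^2 - 2
next, tr(b a^2 b^2 a b) = tr(b) * tr(a^2 b^2 a b) - tr(a^2 b^2 a) = x*y^2*z^2 - 2*x^2*y*z - y^3*z + x^3 + x*y^2 + 2*y*z - 3*x
and tr(a^2 b^2 a b a^2 b) = tr(a) * tr(b a^2 b^2 a b a) - tr(b a^2 b^2 a b) = x^2*y*z^3 - x^3*z^2 - 2*x*y^2*z^2 + x^2*y*z + y^3*z + x*z^2 - 2*y*z + x
tr(b a^2 b^-1 a^2 b^2 a) = tr(a^2 b^2 a b a^2) * tr(b) - tr(a^2 b^2 a b a^2 b) = x^3*y^2*z^2 - x^4*y*z - x^2*y^3*z - x^2*y*z^3 + x^3*z^2 + 2*x^2*y*z + x*y^2 - x*z^2 + y*z - x
next, tr(b^-1 a^2 b^2 a^-1 b a^2) = tr(b a^2 b^-1 a^2 b^2) * tr(a) - tr(b a^2 b^-1 a^2 b^2 a) = x^4*y^3*z - x^5*y^2 - x^3*y^4 - 2*x^3*y^2*z^2 + x^4*y*z + x^2*y^3*z + x^2*y*z^3 + 4*x^3*y^2 - 4*x^2*y*z + x*z^2 - y*z - x
tr(a^2 b^2 a^-1 b a^2) = tr(b a^4 b^2) * tr(a) - tr(b a^4 b^2 a) = x^4*y^2*z - x^5*y - x^3*y^3 - x^3*y*z^2 - x^2*y^2*z + 5*x^3*y + x*y^3 + 2*x*y*z^2 - x^2*z - y^2*z - 4*x*y + z
and tr(a b^2 a^-1 b a^2 b^-2 a) = tr(b^-1 a^2 b^2 a^-1 b a^2) * tr(b) - tr(b^-1 a^2 b^2 a^-1 b a^2 b) = x^4*y^4*z - x^5*y^3 - x^3*y^5 - 2*x^3*y^3*z^2 + x^2*y^4*z + x^2*y^2*z^3 + x^5*y + 5*x^3*y^3 + x^3*y*z^2 - 3*x^2*y^2*z - 5*x^3*y - x*y^3 - x*y*z^2 + x^2*z + 3*x*y - z

x^4*y^4*z - x^5*y^3 - x^3*y^5 - 2*x^3*y^3*z^2 + x^2*y^4*z + x^2*y^2*z^3 + x^5*y + 5*x^3*y^3 + x^3*y*z^2 - 3*x^2*y^2*z - 5*x^3*y - x*y^3 - x*y*z^2 + x^2*z + 3*x*y - z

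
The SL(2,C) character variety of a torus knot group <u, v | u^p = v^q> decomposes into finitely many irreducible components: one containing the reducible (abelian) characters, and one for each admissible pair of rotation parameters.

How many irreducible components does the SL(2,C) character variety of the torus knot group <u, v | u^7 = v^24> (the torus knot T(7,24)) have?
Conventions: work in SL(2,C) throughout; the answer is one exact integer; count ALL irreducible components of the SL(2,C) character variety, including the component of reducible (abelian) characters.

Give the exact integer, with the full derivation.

70

For T(7,24): irreducibility forces the central element u^7 = v^24 to one of +I, -I.
So on each irreducible component the traces are pinned: tr(u) = 2*cos(pi*alpha/7) with 1 <= alpha <= 6, tr(v) = 2*cos(pi*beta/24) with 1 <= beta <= 23.
Consistency of u^7 = (-1)^alpha I with v^24 = (-1)^beta I forces alpha = beta (mod 2).
count pairs: odd alpha (3 choices) x odd beta (12), plus even alpha (3) x even beta (11): 3*12 + 3*11 = 69.
components with irreducible characters: 69; plus the single component of reducible (abelian) characters: total 70.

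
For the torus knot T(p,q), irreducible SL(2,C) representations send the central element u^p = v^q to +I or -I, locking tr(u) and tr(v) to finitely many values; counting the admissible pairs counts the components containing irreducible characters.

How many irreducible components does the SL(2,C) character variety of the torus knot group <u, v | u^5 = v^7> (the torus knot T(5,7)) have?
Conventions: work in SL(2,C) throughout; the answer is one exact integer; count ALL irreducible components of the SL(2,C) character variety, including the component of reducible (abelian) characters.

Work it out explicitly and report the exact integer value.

In the torus knot group T(5,7), u^5 = v^7 is central, so an irreducible representation sends it to +I or -I (Schur).
On an irreducible component, tr(u) is locked at 2*cos(pi*alpha/5) for some alpha in 1..4, and tr(v) at 2*cos(pi*beta/7) for some beta in 1..6.
The two central values (-1)^alpha I and (-1)^beta I must be the same matrix, so alpha and beta share a parity.
Counting: 2 odd alphas x 3 odd betas + 2 even alphas x 3 even betas = 6 + 6 = 12.
That is 12 components of irreducible characters, and with the reducible (abelian) component the total is 13.

13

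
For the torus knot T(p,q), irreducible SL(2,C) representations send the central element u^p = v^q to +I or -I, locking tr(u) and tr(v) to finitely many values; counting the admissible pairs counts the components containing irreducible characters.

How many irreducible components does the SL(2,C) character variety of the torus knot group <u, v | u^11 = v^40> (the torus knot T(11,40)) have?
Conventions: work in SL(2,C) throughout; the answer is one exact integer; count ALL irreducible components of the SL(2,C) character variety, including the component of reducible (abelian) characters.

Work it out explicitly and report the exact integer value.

In the torus knot group T(11,40), u^11 = v^40 is central, so an irreducible representation sends it to +I or -I (Schur).
This locks tr(u) to 2*cos(pi*alpha/11), alpha in 1..10, and tr(v) to 2*cos(pi*beta/40), beta in 1..39, on each component of irreducible characters.
The two central values (-1)^alpha I and (-1)^beta I must be the same matrix, so alpha and beta share a parity.
count pairs: odd alpha (5 choices) x odd beta (20), plus even alpha (5) x even beta (19): 5*20 + 5*19 = 195.
Total: 195 irreducible-character components + 1 reducible (abelian) component = 196.

196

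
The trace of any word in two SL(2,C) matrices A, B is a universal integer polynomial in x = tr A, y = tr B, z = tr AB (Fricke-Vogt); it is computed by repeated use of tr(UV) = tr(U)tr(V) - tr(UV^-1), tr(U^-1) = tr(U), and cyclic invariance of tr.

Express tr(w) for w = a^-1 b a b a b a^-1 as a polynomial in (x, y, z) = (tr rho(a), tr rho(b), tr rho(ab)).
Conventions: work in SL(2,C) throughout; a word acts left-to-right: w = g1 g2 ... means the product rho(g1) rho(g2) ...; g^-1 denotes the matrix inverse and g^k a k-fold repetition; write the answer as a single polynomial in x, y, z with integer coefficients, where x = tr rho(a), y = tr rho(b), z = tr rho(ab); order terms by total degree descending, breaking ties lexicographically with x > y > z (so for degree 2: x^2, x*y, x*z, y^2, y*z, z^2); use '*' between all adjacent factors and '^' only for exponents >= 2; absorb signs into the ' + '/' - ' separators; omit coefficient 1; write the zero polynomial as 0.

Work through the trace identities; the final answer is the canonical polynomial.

tr(a b a b) = tr(a b) tr(a b) - tr(1) = z^2 - 2
tr(a b a) = tr(a) tr(b a) - tr(b) = x*z - y
tr(b a b a b) = tr(b) tr(a b a b) - tr(a b a) = y*z^2 - x*z - y
so tr(b a b a b a) = tr(a b) tr(a b a b) - tr(a^-1 b^-1) = z^3 - 3*z
tr(a^-1 b a b a b) = tr(b a b a b) tr(a) - tr(b a b a b a) = x*y*z^2 - x^2*z - z^3 - x*y + 3*z
tr(a^-1 b a b a b a^-1) = tr(a^-1 b a b a b) tr(a) - tr(a^-1 b a b a b a) = x^2*y*z^2 - x^3*z - x*z^3 - x^2*y - y*z^2 + 4*x*z + y

x^2*y*z^2 - x^3*z - x*z^3 - x^2*y - y*z^2 + 4*x*z + y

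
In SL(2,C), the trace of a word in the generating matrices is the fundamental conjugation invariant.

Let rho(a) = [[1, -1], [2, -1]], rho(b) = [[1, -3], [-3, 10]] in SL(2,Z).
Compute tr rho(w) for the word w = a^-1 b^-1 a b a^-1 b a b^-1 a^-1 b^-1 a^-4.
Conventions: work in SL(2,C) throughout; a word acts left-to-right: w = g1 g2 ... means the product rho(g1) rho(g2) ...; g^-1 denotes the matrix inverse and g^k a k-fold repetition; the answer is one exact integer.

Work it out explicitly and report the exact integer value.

rho(a^-1) = [[-1, 1], [-2, 1]]
... * rho(b^-1) = [[10, 3], [3, 1]]  ->  [[-7, -2], [-17, -5]]
... * rho(a) = [[1, -1], [2, -1]]  ->  [[-11, 9], [-27, 22]]
... * rho(b) = [[1, -3], [-3, 10]]  ->  [[-38, 123], [-93, 301]]
... * rho(a^-1) = [[-1, 1], [-2, 1]]  ->  [[-208, 85], [-509, 208]]
... * rho(b) = [[1, -3], [-3, 10]]  ->  [[-463, 1474], [-1133, 3607]]
... * rho(a) = [[1, -1], [2, -1]]  ->  [[2485, -1011], [6081, -2474]]
... * rho(b^-1) = [[10, 3], [3, 1]]  ->  [[21817, 6444], [53388, 15769]]
... * rho(a^-1) = [[-1, 1], [-2, 1]]  ->  [[-34705, 28261], [-84926, 69157]]
... * rho(b^-1) = [[10, 3], [3, 1]]  ->  [[-262267, -75854], [-641789, -185621]]
... * rho(a^-1) = [[-1, 1], [-2, 1]]  ->  [[413975, -338121], [1013031, -827410]]
... * rho(a^-1) = [[-1, 1], [-2, 1]]  ->  [[262267, 75854], [641789, 185621]]
... * rho(a^-1) = [[-1, 1], [-2, 1]]  ->  [[-413975, 338121], [-1013031, 827410]]
... * rho(a^-1) = [[-1, 1], [-2, 1]]  ->  [[-262267, -75854], [-641789, -185621]]
tr = -262267 + -185621 = -447888

-447888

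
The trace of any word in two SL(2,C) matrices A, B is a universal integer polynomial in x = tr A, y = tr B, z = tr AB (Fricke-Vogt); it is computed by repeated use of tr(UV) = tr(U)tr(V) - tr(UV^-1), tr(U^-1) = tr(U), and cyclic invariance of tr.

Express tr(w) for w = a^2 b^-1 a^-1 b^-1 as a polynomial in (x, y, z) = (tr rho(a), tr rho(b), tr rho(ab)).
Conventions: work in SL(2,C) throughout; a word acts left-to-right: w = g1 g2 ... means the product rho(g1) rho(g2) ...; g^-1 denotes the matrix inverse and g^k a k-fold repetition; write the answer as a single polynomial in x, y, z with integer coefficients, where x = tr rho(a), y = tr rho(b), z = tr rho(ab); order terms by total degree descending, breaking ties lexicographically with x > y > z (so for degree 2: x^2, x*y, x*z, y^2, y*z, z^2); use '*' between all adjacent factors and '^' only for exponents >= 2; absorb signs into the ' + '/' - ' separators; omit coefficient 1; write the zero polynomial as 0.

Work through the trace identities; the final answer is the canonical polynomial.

tr(b^-1 a) = tr(a) * tr(b) - tr(a b) = x*y - z
tr(a^2) = tr(a) * tr(a) - tr(1) = x^2 - 2
tr(b a^2) = tr(a) * tr(b a) - tr(b) = x*z - y
tr(a^2 b a) = tr(a) * tr(b a^2) - tr(b a) = x^2*z - x*y - z
tr(b a b a) = tr(b a) * tr(b a) - tr(1) = z^2 - 2
tr(b a b) = tr(b) * tr(a b) - tr(a) = y*z - x
reduce: tr(a^2 b a b) = tr(a) * tr(b a b a) - tr(b a b) = x*z^2 - y*z - x
so tr(b^-1 a^2 b a) = tr(a^2 b a) * tr(b) - tr(a^2 b a b) = x^2*y*z - x*y^2 - x*z^2 + x
tr(a^-1 b^-1 a^2 b) = tr(b^-1 a^2 b) * tr(a) - tr(b^-1 a^2 b a) = -x^2*y*z + x^3 + x*y^2 + x*z^2 - 3*x
reduce: tr(a^2 b^-1 a^-1 b^-1) = tr(a^-1 b^-1 a^2) * tr(b) - tr(a^-1 b^-1 a^2 b) = x^2*y*z - x^3 - x*z^2 - y*z + 3*x

x^2*y*z - x^3 - x*z^2 - y*z + 3*x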